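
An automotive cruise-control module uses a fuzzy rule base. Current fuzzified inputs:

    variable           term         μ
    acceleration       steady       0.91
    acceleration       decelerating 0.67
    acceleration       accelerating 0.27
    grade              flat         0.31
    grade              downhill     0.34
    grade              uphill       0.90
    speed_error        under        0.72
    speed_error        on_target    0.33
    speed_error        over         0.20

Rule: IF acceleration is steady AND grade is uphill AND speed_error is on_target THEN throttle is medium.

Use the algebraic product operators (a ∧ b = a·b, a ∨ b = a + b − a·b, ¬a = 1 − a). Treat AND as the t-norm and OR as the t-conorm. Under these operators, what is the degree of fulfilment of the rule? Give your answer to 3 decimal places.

0.270

firing strength: steady=0.91, uphill=0.90, on_target=0.33; AND[a·b] → w = 0.2703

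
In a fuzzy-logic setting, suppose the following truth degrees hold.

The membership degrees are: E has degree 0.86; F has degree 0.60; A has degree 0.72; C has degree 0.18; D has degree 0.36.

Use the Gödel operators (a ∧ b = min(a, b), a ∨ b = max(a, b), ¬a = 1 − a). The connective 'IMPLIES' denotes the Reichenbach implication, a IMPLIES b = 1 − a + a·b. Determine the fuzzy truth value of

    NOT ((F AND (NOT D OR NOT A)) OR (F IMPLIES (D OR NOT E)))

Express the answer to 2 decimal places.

NOT D = 1 − 0.36 = 0.64
NOT A = 1 − 0.72 = 0.28
NOT D OR NOT A = max(a, b) on (0.64, 0.28) = 0.64
F AND (NOT D OR NOT A) = min(a, b) on (0.60, 0.64) = 0.60
NOT E = 1 − 0.86 = 0.14
D OR NOT E = max(a, b) on (0.36, 0.14) = 0.36
F IMPLIES (D OR NOT E)  [Reichenbach: 1 − a + a·b] with a=0.60, b=0.36 → 0.62
(F AND (NOT D OR NOT A)) OR (F IMPLIES (D OR NOT E)) = max(a, b) on (0.60, 0.62) = 0.62
NOT ((F AND (NOT D OR NOT A)) OR (F IMPLIES (D OR NOT E))) = 1 − 0.62 = 0.38

0.38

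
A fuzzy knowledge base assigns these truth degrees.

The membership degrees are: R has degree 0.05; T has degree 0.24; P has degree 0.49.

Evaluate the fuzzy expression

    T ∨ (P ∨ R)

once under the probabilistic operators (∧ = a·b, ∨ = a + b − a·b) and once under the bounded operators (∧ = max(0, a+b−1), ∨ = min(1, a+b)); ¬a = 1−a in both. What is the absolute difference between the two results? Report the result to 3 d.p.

Under probabilistic:
  P ∨ R = a + b − a·b on (0.4900, 0.0500) = 0.5155
  T ∨ (P ∨ R) = a + b − a·b on (0.2400, 0.5155) = 0.6318
  → value = 0.6318
Under bounded:
  P ∨ R = min(1, a+b) on (0.49, 0.05) = 0.54
  T ∨ (P ∨ R) = min(1, a+b) on (0.24, 0.54) = 0.78
  → value = 0.7800
|0.6318 − 0.7800| = 0.148

0.148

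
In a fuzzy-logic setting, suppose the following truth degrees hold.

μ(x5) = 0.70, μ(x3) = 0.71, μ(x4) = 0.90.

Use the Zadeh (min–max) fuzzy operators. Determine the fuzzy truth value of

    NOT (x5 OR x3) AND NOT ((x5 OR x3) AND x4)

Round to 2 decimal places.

x5 OR x3 = max(a, b) on (0.70, 0.71) = 0.71
NOT (x5 OR x3) = 1 − 0.71 = 0.29
x5 OR x3 = max(a, b) on (0.70, 0.71) = 0.71
(x5 OR x3) AND x4 = min(a, b) on (0.71, 0.90) = 0.71
NOT ((x5 OR x3) AND x4) = 1 − 0.71 = 0.29
NOT (x5 OR x3) AND NOT ((x5 OR x3) AND x4) = min(a, b) on (0.29, 0.29) = 0.29

0.29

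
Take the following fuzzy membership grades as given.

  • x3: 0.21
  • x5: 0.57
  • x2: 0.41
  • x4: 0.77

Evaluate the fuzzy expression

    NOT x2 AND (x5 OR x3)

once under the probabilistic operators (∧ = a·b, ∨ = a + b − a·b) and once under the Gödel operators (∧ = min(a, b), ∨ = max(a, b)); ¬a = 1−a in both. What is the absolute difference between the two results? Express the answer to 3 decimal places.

Under probabilistic:
  NOT x2 = 1 − 0.4100 = 0.5900
  x5 OR x3 = a + b − a·b on (0.5700, 0.2100) = 0.6603
  NOT x2 AND (x5 OR x3) = a·b on (0.5900, 0.6603) = 0.3896
  → value = 0.3896
Under Gödel:
  NOT x2 = 1 − 0.41 = 0.59
  x5 OR x3 = max(a, b) on (0.57, 0.21) = 0.57
  NOT x2 AND (x5 OR x3) = min(a, b) on (0.59, 0.57) = 0.57
  → value = 0.5700
|0.3896 − 0.5700| = 0.180

0.180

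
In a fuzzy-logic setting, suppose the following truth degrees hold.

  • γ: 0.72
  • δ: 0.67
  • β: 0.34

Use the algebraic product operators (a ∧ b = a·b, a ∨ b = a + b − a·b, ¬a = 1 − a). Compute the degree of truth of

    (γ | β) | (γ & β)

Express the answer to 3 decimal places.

γ | β = a + b − a·b on (0.7200, 0.3400) = 0.8152
γ & β = a·b on (0.7200, 0.3400) = 0.2448
(γ | β) | (γ & β) = a + b − a·b on (0.8152, 0.2448) = 0.8604

0.860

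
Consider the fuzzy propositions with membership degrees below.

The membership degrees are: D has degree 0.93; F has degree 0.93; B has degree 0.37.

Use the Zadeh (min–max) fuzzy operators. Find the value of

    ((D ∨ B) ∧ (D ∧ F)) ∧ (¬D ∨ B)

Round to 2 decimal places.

D ∨ B = max(a, b) on (0.93, 0.37) = 0.93
D ∧ F = min(a, b) on (0.93, 0.93) = 0.93
(D ∨ B) ∧ (D ∧ F) = min(a, b) on (0.93, 0.93) = 0.93
¬D = 1 − 0.93 = 0.07
¬D ∨ B = max(a, b) on (0.07, 0.37) = 0.37
((D ∨ B) ∧ (D ∧ F)) ∧ (¬D ∨ B) = min(a, b) on (0.93, 0.37) = 0.37

0.37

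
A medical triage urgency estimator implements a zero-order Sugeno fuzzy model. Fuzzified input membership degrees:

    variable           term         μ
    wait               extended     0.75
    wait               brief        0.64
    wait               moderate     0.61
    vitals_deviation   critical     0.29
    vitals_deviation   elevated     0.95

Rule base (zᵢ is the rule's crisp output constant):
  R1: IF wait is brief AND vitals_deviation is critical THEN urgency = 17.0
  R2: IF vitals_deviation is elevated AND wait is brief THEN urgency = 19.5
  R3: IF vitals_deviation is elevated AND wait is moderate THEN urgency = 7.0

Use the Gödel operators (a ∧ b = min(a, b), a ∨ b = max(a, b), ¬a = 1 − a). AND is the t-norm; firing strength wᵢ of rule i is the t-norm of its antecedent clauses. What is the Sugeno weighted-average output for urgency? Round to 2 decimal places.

14.08

R1 (z=17.0): brief=0.64, critical=0.29; AND[min(a, b)] → w = 0.29
R2 (z=19.5): elevated=0.95, brief=0.64; AND[min(a, b)] → w = 0.64
R3 (z=7.0): elevated=0.95, moderate=0.61; AND[min(a, b)] → w = 0.61
Weighted average = (0.29·17.0 + 0.64·19.5 + 0.61·7.0) / (0.29 + 0.64 + 0.61)
  = 21.6800 / 1.5400 = 14.08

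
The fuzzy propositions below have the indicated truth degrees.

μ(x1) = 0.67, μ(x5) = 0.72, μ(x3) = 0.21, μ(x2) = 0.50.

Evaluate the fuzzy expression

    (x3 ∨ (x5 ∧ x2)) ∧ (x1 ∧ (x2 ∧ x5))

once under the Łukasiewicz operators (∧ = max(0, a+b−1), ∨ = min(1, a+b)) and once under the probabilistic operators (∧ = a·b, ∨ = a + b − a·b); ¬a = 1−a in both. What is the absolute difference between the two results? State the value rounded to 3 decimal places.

Under Łukasiewicz:
  x5 ∧ x2 = max(0, a+b−1) on (0.72, 0.50) = 0.22
  x3 ∨ (x5 ∧ x2) = min(1, a+b) on (0.21, 0.22) = 0.43
  x2 ∧ x5 = max(0, a+b−1) on (0.50, 0.72) = 0.22
  x1 ∧ (x2 ∧ x5) = max(0, a+b−1) on (0.67, 0.22) = 0.00
  (x3 ∨ (x5 ∧ x2)) ∧ (x1 ∧ (x2 ∧ x5)) = max(0, a+b−1) on (0.43, 0.00) = 0.00
  → value = 0.0000
Under probabilistic:
  x5 ∧ x2 = a·b on (0.7200, 0.5000) = 0.3600
  x3 ∨ (x5 ∧ x2) = a + b − a·b on (0.2100, 0.3600) = 0.4944
  x2 ∧ x5 = a·b on (0.5000, 0.7200) = 0.3600
  x1 ∧ (x2 ∧ x5) = a·b on (0.6700, 0.3600) = 0.2412
  (x3 ∨ (x5 ∧ x2)) ∧ (x1 ∧ (x2 ∧ x5)) = a·b on (0.4944, 0.2412) = 0.1192
  → value = 0.1192
|0.0000 − 0.1192| = 0.119

0.119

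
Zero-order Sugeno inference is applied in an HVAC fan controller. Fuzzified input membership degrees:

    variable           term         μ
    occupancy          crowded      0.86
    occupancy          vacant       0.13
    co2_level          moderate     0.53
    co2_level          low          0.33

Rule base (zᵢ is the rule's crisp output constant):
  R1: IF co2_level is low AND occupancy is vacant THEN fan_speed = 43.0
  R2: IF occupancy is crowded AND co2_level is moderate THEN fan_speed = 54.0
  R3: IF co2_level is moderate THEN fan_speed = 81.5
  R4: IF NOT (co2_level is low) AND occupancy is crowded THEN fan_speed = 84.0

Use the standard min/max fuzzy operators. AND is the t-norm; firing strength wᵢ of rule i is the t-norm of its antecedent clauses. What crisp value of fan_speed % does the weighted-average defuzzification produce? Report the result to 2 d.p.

71.87

R1 (z=43.0): low=0.33, vacant=0.13; AND[min(a, b)] → w = 0.13
R2 (z=54.0): crowded=0.86, moderate=0.53; AND[min(a, b)] → w = 0.53
R3 (z=81.5): moderate=0.53 → w = 0.53
R4 (z=84.0): ¬low=1−0.33=0.67, crowded=0.86; AND[min(a, b)] → w = 0.67
Weighted average = (0.13·43.0 + 0.53·54.0 + 0.53·81.5 + 0.67·84.0) / (0.13 + 0.53 + 0.53 + 0.67)
  = 133.6850 / 1.8600 = 71.87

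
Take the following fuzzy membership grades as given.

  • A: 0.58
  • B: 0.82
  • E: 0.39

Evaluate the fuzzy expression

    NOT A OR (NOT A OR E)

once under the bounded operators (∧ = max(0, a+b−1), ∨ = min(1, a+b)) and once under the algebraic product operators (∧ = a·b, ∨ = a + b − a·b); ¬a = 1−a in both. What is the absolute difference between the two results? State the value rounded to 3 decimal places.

0.205

Under bounded:
  NOT A = 1 − 0.58 = 0.42
  NOT A = 1 − 0.58 = 0.42
  NOT A OR E = min(1, a+b) on (0.42, 0.39) = 0.81
  NOT A OR (NOT A OR E) = min(1, a+b) on (0.42, 0.81) = 1.00
  → value = 1.0000
Under algebraic product:
  NOT A = 1 − 0.5800 = 0.4200
  NOT A = 1 − 0.5800 = 0.4200
  NOT A OR E = a + b − a·b on (0.4200, 0.3900) = 0.6462
  NOT A OR (NOT A OR E) = a + b − a·b on (0.4200, 0.6462) = 0.7948
  → value = 0.7948
|1.0000 − 0.7948| = 0.205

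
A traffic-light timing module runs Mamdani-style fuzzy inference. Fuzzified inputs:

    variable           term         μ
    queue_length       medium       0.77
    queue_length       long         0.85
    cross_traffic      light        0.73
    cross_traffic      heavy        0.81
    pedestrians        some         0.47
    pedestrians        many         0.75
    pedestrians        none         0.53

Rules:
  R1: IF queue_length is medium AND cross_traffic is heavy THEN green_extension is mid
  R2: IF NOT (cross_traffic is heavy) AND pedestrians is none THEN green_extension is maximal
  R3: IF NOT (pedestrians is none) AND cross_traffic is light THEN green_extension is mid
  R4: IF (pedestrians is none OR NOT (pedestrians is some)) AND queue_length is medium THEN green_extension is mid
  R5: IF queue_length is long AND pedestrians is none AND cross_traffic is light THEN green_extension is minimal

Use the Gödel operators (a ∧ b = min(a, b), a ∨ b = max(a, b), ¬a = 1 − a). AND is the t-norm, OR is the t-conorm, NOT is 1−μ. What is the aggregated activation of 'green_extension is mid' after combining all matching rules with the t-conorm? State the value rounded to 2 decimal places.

0.77

R1: medium=0.77, heavy=0.81; AND[min(a, b)] → w = 0.77
R2: ¬heavy=1−0.81=0.19, none=0.53; AND[min(a, b)] → w = 0.19
R3: ¬none=1−0.53=0.47, light=0.73; AND[min(a, b)] → w = 0.47
R4: (none=0.53 OR ¬some=1−0.47=0.53) = 0.53; AND[min(a, b)] with medium=0.77 → w = 0.53
R5: long=0.85, none=0.53, light=0.73; AND[min(a, b)] → w = 0.53
Rules with consequent 'mid': {R1, R3, R4} → strengths 0.77, 0.47, 0.53
Aggregate via t-conorm [max(a, b)]: 0.77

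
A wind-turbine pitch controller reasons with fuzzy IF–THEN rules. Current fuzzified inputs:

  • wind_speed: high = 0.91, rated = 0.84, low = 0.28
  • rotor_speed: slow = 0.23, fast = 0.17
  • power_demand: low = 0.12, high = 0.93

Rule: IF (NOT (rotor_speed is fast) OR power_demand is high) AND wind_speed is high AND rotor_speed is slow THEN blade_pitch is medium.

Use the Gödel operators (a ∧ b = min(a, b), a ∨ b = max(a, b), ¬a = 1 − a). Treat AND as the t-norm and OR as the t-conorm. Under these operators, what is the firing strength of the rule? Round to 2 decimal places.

firing strength: (¬fast=1−0.17=0.83 OR high=0.93) = 0.93; AND[min(a, b)] with high=0.91, slow=0.23 → w = 0.23

0.23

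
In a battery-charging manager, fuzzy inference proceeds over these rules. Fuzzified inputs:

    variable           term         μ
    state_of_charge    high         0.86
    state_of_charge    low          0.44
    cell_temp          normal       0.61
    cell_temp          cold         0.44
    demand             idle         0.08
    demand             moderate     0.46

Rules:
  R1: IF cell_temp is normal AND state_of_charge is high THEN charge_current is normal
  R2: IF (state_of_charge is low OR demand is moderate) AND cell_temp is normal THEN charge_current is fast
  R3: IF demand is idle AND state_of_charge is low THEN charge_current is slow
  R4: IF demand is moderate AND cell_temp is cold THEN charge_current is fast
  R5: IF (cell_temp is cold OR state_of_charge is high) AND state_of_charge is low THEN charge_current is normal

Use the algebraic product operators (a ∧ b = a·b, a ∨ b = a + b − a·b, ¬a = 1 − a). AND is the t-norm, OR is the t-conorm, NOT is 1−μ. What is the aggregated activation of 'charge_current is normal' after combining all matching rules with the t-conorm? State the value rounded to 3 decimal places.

0.717

R1: normal=0.61, high=0.86; AND[a·b] → w = 0.5246
R2: (low=0.44 OR moderate=0.46) = 0.6976; AND[a·b] with normal=0.61 → w = 0.4255
R3: idle=0.08, low=0.44; AND[a·b] → w = 0.0352
R4: moderate=0.46, cold=0.44; AND[a·b] → w = 0.2024
R5: (cold=0.44 OR high=0.86) = 0.9216; AND[a·b] with low=0.44 → w = 0.4055
Rules with consequent 'normal': {R1, R5} → strengths 0.5246, 0.4055
Aggregate via t-conorm [a + b − a·b]: 0.7174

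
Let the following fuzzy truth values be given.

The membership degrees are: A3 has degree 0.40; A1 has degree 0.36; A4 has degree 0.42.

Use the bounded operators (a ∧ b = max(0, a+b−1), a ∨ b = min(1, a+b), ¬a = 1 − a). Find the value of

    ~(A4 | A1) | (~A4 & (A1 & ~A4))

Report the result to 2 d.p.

A4 | A1 = min(1, a+b) on (0.42, 0.36) = 0.78
~(A4 | A1) = 1 − 0.78 = 0.22
~A4 = 1 − 0.42 = 0.58
~A4 = 1 − 0.42 = 0.58
A1 & ~A4 = max(0, a+b−1) on (0.36, 0.58) = 0.00
~A4 & (A1 & ~A4) = max(0, a+b−1) on (0.58, 0.00) = 0.00
~(A4 | A1) | (~A4 & (A1 & ~A4)) = min(1, a+b) on (0.22, 0.00) = 0.22

0.22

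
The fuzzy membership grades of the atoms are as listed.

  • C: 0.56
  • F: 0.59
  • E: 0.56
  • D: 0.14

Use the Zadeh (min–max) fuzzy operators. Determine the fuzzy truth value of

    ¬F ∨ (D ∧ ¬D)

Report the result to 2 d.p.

¬F = 1 − 0.59 = 0.41
¬D = 1 − 0.14 = 0.86
D ∧ ¬D = min(a, b) on (0.14, 0.86) = 0.14
¬F ∨ (D ∧ ¬D) = max(a, b) on (0.41, 0.14) = 0.41

0.41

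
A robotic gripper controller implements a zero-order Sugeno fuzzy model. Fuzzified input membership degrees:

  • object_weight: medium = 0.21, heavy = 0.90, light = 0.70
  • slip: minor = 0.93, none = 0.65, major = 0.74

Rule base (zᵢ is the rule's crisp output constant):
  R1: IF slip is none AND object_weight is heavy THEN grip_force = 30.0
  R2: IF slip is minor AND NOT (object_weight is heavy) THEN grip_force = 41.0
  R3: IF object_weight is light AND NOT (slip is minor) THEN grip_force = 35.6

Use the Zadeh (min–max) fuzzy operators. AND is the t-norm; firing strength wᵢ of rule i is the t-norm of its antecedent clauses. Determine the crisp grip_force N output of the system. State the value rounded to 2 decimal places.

R1 (z=30.0): none=0.65, heavy=0.90; AND[min(a, b)] → w = 0.65
R2 (z=41.0): minor=0.93, ¬heavy=1−0.90=0.10; AND[min(a, b)] → w = 0.10
R3 (z=35.6): light=0.70, ¬minor=1−0.93=0.07; AND[min(a, b)] → w = 0.07
Weighted average = (0.65·30.0 + 0.10·41.0 + 0.07·35.6) / (0.65 + 0.10 + 0.07)
  = 26.0920 / 0.8200 = 31.82

31.82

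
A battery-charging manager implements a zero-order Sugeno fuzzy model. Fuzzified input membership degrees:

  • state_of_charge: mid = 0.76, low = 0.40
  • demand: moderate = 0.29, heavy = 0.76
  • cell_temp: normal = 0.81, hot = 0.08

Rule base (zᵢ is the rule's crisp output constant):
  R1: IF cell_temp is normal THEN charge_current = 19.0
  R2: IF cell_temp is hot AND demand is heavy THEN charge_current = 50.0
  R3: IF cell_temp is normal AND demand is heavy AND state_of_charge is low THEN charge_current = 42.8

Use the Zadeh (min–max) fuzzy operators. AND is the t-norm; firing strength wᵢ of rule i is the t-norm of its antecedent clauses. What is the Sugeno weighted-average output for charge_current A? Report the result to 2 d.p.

R1 (z=19.0): normal=0.81 → w = 0.81
R2 (z=50.0): hot=0.08, heavy=0.76; AND[min(a, b)] → w = 0.08
R3 (z=42.8): normal=0.81, heavy=0.76, low=0.40; AND[min(a, b)] → w = 0.40
Weighted average = (0.81·19.0 + 0.08·50.0 + 0.40·42.8) / (0.81 + 0.08 + 0.40)
  = 36.5100 / 1.2900 = 28.30

28.30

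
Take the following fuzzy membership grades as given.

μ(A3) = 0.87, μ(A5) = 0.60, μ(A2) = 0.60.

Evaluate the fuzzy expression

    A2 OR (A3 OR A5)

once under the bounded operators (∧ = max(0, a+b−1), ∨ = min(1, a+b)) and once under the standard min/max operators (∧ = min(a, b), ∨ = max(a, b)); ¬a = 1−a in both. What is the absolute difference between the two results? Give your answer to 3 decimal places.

Under bounded:
  A3 OR A5 = min(1, a+b) on (0.87, 0.60) = 1.00
  A2 OR (A3 OR A5) = min(1, a+b) on (0.60, 1.00) = 1.00
  → value = 1.0000
Under standard min/max:
  A3 OR A5 = max(a, b) on (0.87, 0.60) = 0.87
  A2 OR (A3 OR A5) = max(a, b) on (0.60, 0.87) = 0.87
  → value = 0.8700
|1.0000 − 0.8700| = 0.130

0.130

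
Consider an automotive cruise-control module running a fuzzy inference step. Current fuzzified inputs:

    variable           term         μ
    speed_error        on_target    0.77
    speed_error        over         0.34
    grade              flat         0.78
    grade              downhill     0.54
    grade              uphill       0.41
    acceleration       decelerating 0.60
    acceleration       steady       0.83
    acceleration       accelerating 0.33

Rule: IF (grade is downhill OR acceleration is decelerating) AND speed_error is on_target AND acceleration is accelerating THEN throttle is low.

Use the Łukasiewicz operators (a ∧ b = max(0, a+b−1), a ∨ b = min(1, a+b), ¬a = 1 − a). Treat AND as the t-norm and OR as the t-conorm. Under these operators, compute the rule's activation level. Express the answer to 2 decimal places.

firing strength: (downhill=0.54 OR decelerating=0.60) = 1.00; AND[max(0, a+b−1)] with on_target=0.77, accelerating=0.33 → w = 0.10

0.10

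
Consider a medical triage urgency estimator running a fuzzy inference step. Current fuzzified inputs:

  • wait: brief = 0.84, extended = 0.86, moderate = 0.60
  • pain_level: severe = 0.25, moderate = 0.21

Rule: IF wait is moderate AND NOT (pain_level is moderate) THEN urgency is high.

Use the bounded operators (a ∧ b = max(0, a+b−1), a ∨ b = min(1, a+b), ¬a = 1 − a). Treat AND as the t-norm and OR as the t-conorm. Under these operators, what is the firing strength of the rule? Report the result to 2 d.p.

0.39

firing strength: moderate=0.60, ¬moderate=1−0.21=0.79; AND[max(0, a+b−1)] → w = 0.39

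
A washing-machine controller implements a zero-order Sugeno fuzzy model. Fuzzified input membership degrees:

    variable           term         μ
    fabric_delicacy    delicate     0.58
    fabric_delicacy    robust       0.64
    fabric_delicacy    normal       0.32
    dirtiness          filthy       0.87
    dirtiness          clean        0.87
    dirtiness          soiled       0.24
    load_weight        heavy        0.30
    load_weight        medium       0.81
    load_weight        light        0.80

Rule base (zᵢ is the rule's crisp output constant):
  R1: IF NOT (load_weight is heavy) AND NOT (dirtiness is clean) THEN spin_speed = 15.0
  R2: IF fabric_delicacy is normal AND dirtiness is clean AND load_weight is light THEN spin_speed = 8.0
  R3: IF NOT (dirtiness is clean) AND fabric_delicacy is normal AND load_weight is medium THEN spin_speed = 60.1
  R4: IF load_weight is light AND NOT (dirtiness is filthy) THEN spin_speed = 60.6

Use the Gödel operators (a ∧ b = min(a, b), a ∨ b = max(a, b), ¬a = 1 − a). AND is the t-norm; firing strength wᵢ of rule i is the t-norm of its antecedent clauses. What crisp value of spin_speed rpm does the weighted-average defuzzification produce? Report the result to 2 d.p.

28.45

R1 (z=15.0): ¬heavy=1−0.30=0.70, ¬clean=1−0.87=0.13; AND[min(a, b)] → w = 0.13
R2 (z=8.0): normal=0.32, clean=0.87, light=0.80; AND[min(a, b)] → w = 0.32
R3 (z=60.1): ¬clean=1−0.87=0.13, normal=0.32, medium=0.81; AND[min(a, b)] → w = 0.13
R4 (z=60.6): light=0.80, ¬filthy=1−0.87=0.13; AND[min(a, b)] → w = 0.13
Weighted average = (0.13·15.0 + 0.32·8.0 + 0.13·60.1 + 0.13·60.6) / (0.13 + 0.32 + 0.13 + 0.13)
  = 20.2010 / 0.7100 = 28.45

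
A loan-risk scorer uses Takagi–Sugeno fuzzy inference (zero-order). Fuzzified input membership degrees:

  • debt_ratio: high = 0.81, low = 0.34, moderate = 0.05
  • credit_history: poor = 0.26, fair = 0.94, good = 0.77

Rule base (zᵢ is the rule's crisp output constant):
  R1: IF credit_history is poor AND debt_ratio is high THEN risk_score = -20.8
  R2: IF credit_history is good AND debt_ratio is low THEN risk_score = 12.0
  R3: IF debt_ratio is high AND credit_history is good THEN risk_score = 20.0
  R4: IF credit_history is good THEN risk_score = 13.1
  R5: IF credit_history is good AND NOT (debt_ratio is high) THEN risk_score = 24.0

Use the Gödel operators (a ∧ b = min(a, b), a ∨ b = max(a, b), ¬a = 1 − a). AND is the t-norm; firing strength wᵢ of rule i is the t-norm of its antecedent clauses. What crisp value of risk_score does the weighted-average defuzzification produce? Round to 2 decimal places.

12.33

R1 (z=-20.8): poor=0.26, high=0.81; AND[min(a, b)] → w = 0.26
R2 (z=12.0): good=0.77, low=0.34; AND[min(a, b)] → w = 0.34
R3 (z=20.0): high=0.81, good=0.77; AND[min(a, b)] → w = 0.77
R4 (z=13.1): good=0.77 → w = 0.77
R5 (z=24.0): good=0.77, ¬high=1−0.81=0.19; AND[min(a, b)] → w = 0.19
Weighted average = (0.26·-20.8 + 0.34·12.0 + 0.77·20.0 + 0.77·13.1 + 0.19·24.0) / (0.26 + 0.34 + 0.77 + 0.77 + 0.19)
  = 28.7190 / 2.3300 = 12.33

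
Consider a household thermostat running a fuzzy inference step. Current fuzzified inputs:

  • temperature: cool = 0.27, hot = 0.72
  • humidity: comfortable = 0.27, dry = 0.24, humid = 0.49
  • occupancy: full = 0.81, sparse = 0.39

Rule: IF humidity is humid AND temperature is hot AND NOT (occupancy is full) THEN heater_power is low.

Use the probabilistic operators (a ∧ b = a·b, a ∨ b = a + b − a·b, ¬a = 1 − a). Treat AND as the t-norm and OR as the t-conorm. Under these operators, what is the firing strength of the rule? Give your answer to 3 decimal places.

firing strength: humid=0.49, hot=0.72, ¬full=1−0.81=0.19; AND[a·b] → w = 0.0670

0.067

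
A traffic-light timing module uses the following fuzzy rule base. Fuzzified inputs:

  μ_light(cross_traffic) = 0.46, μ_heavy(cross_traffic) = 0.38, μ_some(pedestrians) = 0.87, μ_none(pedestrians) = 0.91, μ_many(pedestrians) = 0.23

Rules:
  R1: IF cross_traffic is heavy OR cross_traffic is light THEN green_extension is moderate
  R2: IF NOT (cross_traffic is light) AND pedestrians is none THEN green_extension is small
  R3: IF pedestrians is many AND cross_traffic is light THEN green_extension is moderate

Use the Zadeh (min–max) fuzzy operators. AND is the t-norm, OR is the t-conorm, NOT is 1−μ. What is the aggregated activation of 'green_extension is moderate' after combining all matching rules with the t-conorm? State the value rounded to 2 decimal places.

0.46

R1: heavy=0.38, light=0.46; OR[max(a, b)] → w = 0.46
R2: ¬light=1−0.46=0.54, none=0.91; AND[min(a, b)] → w = 0.54
R3: many=0.23, light=0.46; AND[min(a, b)] → w = 0.23
Rules with consequent 'moderate': {R1, R3} → strengths 0.46, 0.23
Aggregate via t-conorm [max(a, b)]: 0.46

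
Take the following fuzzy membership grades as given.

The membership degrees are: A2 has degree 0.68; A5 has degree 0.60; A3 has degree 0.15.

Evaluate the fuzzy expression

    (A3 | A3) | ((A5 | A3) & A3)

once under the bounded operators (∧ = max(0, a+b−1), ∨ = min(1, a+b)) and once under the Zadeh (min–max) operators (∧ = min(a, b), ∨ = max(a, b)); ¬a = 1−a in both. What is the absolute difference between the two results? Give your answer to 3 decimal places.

Under bounded:
  A3 | A3 = min(1, a+b) on (0.15, 0.15) = 0.30
  A5 | A3 = min(1, a+b) on (0.60, 0.15) = 0.75
  (A5 | A3) & A3 = max(0, a+b−1) on (0.75, 0.15) = 0.00
  (A3 | A3) | ((A5 | A3) & A3) = min(1, a+b) on (0.30, 0.00) = 0.30
  → value = 0.3000
Under Zadeh (min–max):
  A3 | A3 = max(a, b) on (0.15, 0.15) = 0.15
  A5 | A3 = max(a, b) on (0.60, 0.15) = 0.60
  (A5 | A3) & A3 = min(a, b) on (0.60, 0.15) = 0.15
  (A3 | A3) | ((A5 | A3) & A3) = max(a, b) on (0.15, 0.15) = 0.15
  → value = 0.1500
|0.3000 − 0.1500| = 0.150

0.150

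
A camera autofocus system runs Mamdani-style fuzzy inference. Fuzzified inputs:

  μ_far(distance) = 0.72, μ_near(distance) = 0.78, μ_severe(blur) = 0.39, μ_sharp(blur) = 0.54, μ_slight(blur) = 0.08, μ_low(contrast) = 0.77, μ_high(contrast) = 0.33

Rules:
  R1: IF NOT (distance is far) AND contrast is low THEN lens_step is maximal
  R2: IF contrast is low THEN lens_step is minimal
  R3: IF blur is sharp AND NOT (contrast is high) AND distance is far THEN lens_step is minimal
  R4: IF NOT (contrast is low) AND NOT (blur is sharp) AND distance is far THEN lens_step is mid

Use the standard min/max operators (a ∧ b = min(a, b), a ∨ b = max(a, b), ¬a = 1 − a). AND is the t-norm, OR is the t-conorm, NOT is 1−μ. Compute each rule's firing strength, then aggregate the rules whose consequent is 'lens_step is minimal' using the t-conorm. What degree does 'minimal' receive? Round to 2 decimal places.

R1: ¬far=1−0.72=0.28, low=0.77; AND[min(a, b)] → w = 0.28
R2: low=0.77 → w = 0.77
R3: sharp=0.54, ¬high=1−0.33=0.67, far=0.72; AND[min(a, b)] → w = 0.54
R4: ¬low=1−0.77=0.23, ¬sharp=1−0.54=0.46, far=0.72; AND[min(a, b)] → w = 0.23
Rules with consequent 'minimal': {R2, R3} → strengths 0.77, 0.54
Aggregate via t-conorm [max(a, b)]: 0.77

0.77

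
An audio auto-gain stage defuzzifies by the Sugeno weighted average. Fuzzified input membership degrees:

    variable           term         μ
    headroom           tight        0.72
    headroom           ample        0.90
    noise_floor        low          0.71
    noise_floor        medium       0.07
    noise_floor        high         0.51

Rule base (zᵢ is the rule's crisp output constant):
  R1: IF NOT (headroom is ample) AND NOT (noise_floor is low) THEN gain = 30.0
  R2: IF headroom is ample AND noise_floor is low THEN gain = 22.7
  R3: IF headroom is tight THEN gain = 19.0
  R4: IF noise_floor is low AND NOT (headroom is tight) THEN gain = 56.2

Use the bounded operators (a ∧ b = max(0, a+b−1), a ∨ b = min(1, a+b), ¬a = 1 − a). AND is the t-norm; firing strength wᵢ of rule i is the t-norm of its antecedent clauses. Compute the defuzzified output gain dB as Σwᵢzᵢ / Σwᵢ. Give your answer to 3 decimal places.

20.697

R1 (z=30.0): ¬ample=1−0.90=0.10, ¬low=1−0.71=0.29; AND[max(0, a+b−1)] → w = 0.00
R2 (z=22.7): ample=0.90, low=0.71; AND[max(0, a+b−1)] → w = 0.61
R3 (z=19.0): tight=0.72 → w = 0.72
R4 (z=56.2): low=0.71, ¬tight=1−0.72=0.28; AND[max(0, a+b−1)] → w = 0.00
Weighted average = (0.00·30.0 + 0.61·22.7 + 0.72·19.0 + 0.00·56.2) / (0.00 + 0.61 + 0.72 + 0.00)
  = 27.5270 / 1.3300 = 20.697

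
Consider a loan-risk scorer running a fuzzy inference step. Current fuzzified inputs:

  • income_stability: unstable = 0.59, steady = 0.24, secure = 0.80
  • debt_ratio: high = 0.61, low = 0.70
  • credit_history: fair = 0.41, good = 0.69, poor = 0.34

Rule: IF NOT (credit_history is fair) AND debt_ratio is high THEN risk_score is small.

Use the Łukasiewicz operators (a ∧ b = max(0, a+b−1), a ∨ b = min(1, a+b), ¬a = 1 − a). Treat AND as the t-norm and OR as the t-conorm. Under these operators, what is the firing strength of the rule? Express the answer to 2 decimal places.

0.20

firing strength: ¬fair=1−0.41=0.59, high=0.61; AND[max(0, a+b−1)] → w = 0.20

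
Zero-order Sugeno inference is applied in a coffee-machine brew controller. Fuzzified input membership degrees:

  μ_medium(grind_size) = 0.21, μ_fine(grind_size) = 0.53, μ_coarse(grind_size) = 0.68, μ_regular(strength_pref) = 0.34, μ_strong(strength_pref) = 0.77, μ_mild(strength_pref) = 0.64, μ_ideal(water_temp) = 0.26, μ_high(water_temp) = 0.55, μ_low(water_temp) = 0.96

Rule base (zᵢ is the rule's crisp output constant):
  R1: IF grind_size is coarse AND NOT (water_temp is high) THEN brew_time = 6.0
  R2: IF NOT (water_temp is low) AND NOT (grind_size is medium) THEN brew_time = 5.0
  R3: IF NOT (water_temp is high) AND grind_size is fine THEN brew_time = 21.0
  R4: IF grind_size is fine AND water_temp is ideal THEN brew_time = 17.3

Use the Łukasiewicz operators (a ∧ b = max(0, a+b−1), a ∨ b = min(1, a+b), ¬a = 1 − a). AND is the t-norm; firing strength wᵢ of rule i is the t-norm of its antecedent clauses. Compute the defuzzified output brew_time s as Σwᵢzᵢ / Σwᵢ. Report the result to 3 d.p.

6.000

R1 (z=6.0): coarse=0.68, ¬high=1−0.55=0.45; AND[max(0, a+b−1)] → w = 0.13
R2 (z=5.0): ¬low=1−0.96=0.04, ¬medium=1−0.21=0.79; AND[max(0, a+b−1)] → w = 0.00
R3 (z=21.0): ¬high=1−0.55=0.45, fine=0.53; AND[max(0, a+b−1)] → w = 0.00
R4 (z=17.3): fine=0.53, ideal=0.26; AND[max(0, a+b−1)] → w = 0.00
Weighted average = (0.13·6.0 + 0.00·5.0 + 0.00·21.0 + 0.00·17.3) / (0.13 + 0.00 + 0.00 + 0.00)
  = 0.7800 / 0.1300 = 6.000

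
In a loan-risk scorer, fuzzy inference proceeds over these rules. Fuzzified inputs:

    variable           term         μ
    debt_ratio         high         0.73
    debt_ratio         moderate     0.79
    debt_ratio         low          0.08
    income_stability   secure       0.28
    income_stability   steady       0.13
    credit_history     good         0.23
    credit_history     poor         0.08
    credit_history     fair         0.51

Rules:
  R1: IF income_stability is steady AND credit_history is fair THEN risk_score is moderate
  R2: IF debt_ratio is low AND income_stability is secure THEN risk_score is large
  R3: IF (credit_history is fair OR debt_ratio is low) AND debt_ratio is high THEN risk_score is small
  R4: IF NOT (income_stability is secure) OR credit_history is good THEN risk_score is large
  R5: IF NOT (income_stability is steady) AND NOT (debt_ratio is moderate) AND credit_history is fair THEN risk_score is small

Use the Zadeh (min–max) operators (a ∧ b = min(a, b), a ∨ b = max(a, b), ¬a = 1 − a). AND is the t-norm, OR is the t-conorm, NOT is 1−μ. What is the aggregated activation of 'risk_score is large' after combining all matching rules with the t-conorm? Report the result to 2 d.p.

R1: steady=0.13, fair=0.51; AND[min(a, b)] → w = 0.13
R2: low=0.08, secure=0.28; AND[min(a, b)] → w = 0.08
R3: (fair=0.51 OR low=0.08) = 0.51; AND[min(a, b)] with high=0.73 → w = 0.51
R4: ¬secure=1−0.28=0.72, good=0.23; OR[max(a, b)] → w = 0.72
R5: ¬steady=1−0.13=0.87, ¬moderate=1−0.79=0.21, fair=0.51; AND[min(a, b)] → w = 0.21
Rules with consequent 'large': {R2, R4} → strengths 0.08, 0.72
Aggregate via t-conorm [max(a, b)]: 0.72

0.72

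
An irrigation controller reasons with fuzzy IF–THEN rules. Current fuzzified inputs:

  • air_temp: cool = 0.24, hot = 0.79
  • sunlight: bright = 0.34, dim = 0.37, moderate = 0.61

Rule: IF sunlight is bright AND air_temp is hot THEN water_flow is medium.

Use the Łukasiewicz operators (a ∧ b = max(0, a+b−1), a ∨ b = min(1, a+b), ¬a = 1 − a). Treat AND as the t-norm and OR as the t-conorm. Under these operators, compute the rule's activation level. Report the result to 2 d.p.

0.13

firing strength: bright=0.34, hot=0.79; AND[max(0, a+b−1)] → w = 0.13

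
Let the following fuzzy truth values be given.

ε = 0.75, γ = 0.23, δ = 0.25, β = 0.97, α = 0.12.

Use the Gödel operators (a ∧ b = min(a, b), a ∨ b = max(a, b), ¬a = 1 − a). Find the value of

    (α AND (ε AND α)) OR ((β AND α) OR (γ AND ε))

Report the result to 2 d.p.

0.23

ε AND α = min(a, b) on (0.75, 0.12) = 0.12
α AND (ε AND α) = min(a, b) on (0.12, 0.12) = 0.12
β AND α = min(a, b) on (0.97, 0.12) = 0.12
γ AND ε = min(a, b) on (0.23, 0.75) = 0.23
(β AND α) OR (γ AND ε) = max(a, b) on (0.12, 0.23) = 0.23
(α AND (ε AND α)) OR ((β AND α) OR (γ AND ε)) = max(a, b) on (0.12, 0.23) = 0.23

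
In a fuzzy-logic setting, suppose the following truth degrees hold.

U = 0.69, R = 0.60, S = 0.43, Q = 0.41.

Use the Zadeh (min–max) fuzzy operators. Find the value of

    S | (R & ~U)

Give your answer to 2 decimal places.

0.43

~U = 1 − 0.69 = 0.31
R & ~U = min(a, b) on (0.60, 0.31) = 0.31
S | (R & ~U) = max(a, b) on (0.43, 0.31) = 0.43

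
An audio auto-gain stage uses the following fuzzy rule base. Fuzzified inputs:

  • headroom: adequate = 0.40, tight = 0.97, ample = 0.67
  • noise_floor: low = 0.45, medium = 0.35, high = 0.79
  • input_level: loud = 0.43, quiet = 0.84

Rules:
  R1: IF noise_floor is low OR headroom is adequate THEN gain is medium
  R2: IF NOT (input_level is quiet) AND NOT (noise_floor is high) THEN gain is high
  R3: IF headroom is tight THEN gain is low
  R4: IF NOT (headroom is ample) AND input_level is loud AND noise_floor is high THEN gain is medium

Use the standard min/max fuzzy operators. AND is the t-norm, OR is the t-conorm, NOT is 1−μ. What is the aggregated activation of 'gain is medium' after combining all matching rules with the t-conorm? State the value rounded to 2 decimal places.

0.45

R1: low=0.45, adequate=0.40; OR[max(a, b)] → w = 0.45
R2: ¬quiet=1−0.84=0.16, ¬high=1−0.79=0.21; AND[min(a, b)] → w = 0.16
R3: tight=0.97 → w = 0.97
R4: ¬ample=1−0.67=0.33, loud=0.43, high=0.79; AND[min(a, b)] → w = 0.33
Rules with consequent 'medium': {R1, R4} → strengths 0.45, 0.33
Aggregate via t-conorm [max(a, b)]: 0.45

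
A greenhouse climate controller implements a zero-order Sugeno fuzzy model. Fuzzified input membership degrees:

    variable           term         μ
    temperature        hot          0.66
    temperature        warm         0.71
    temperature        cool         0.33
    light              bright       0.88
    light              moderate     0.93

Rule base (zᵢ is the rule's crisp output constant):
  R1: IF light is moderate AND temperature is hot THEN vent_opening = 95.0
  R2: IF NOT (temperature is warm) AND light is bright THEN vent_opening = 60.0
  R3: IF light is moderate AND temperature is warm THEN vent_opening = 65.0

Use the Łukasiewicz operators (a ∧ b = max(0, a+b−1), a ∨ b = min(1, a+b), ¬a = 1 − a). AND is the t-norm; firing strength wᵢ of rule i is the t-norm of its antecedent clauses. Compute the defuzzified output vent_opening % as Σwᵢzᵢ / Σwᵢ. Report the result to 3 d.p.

77.036

R1 (z=95.0): moderate=0.93, hot=0.66; AND[max(0, a+b−1)] → w = 0.59
R2 (z=60.0): ¬warm=1−0.71=0.29, bright=0.88; AND[max(0, a+b−1)] → w = 0.17
R3 (z=65.0): moderate=0.93, warm=0.71; AND[max(0, a+b−1)] → w = 0.64
Weighted average = (0.59·95.0 + 0.17·60.0 + 0.64·65.0) / (0.59 + 0.17 + 0.64)
  = 107.8500 / 1.4000 = 77.036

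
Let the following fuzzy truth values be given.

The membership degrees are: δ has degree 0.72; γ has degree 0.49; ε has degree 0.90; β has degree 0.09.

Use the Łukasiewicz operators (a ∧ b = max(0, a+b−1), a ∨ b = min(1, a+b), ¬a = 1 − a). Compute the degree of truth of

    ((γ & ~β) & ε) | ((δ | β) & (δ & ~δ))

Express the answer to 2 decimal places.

0.30

~β = 1 − 0.09 = 0.91
γ & ~β = max(0, a+b−1) on (0.49, 0.91) = 0.40
(γ & ~β) & ε = max(0, a+b−1) on (0.40, 0.90) = 0.30
δ | β = min(1, a+b) on (0.72, 0.09) = 0.81
~δ = 1 − 0.72 = 0.28
δ & ~δ = max(0, a+b−1) on (0.72, 0.28) = 0.00
(δ | β) & (δ & ~δ) = max(0, a+b−1) on (0.81, 0.00) = 0.00
((γ & ~β) & ε) | ((δ | β) & (δ & ~δ)) = min(1, a+b) on (0.30, 0.00) = 0.30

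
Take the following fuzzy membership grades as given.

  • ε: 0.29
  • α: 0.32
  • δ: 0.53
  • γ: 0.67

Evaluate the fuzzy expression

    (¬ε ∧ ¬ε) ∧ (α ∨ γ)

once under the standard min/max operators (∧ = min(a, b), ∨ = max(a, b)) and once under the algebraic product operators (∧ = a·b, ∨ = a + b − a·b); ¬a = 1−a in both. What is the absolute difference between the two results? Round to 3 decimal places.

0.279

Under standard min/max:
  ¬ε = 1 − 0.29 = 0.71
  ¬ε = 1 − 0.29 = 0.71
  ¬ε ∧ ¬ε = min(a, b) on (0.71, 0.71) = 0.71
  α ∨ γ = max(a, b) on (0.32, 0.67) = 0.67
  (¬ε ∧ ¬ε) ∧ (α ∨ γ) = min(a, b) on (0.71, 0.67) = 0.67
  → value = 0.6700
Under algebraic product:
  ¬ε = 1 − 0.2900 = 0.7100
  ¬ε = 1 − 0.2900 = 0.7100
  ¬ε ∧ ¬ε = a·b on (0.7100, 0.7100) = 0.5041
  α ∨ γ = a + b − a·b on (0.3200, 0.6700) = 0.7756
  (¬ε ∧ ¬ε) ∧ (α ∨ γ) = a·b on (0.5041, 0.7756) = 0.3910
  → value = 0.3910
|0.6700 − 0.3910| = 0.279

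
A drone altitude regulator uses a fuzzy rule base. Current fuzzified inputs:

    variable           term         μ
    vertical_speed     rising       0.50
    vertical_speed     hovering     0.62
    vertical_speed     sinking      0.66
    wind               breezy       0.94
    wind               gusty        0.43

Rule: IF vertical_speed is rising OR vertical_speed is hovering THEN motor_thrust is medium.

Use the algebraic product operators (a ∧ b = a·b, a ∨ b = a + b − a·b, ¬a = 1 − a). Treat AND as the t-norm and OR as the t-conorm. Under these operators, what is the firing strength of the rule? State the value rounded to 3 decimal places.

firing strength: rising=0.50, hovering=0.62; OR[a + b − a·b] → w = 0.8100

0.810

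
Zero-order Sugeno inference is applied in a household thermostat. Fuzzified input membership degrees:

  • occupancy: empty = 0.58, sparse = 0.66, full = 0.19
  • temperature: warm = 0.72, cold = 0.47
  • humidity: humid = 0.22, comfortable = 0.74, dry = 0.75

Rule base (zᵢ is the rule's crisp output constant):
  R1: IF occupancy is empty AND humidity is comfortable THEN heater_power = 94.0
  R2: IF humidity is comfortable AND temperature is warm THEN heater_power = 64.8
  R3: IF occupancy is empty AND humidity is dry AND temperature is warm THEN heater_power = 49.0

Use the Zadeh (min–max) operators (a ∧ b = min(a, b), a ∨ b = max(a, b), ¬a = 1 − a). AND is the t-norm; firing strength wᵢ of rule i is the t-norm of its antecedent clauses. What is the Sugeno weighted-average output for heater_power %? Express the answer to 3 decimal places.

R1 (z=94.0): empty=0.58, comfortable=0.74; AND[min(a, b)] → w = 0.58
R2 (z=64.8): comfortable=0.74, warm=0.72; AND[min(a, b)] → w = 0.72
R3 (z=49.0): empty=0.58, dry=0.75, warm=0.72; AND[min(a, b)] → w = 0.58
Weighted average = (0.58·94.0 + 0.72·64.8 + 0.58·49.0) / (0.58 + 0.72 + 0.58)
  = 129.5960 / 1.8800 = 68.934

68.934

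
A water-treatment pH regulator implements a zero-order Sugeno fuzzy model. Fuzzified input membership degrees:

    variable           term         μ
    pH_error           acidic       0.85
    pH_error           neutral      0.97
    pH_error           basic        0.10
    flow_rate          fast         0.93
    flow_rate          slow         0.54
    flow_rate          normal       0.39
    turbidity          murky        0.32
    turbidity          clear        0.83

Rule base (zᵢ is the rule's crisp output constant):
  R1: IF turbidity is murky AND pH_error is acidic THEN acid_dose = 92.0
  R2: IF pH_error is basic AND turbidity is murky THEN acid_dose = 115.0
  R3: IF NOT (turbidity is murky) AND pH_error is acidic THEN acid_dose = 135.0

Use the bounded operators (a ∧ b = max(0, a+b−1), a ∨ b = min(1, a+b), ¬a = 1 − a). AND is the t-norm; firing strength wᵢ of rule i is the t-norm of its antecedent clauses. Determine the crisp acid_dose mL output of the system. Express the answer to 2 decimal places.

R1 (z=92.0): murky=0.32, acidic=0.85; AND[max(0, a+b−1)] → w = 0.17
R2 (z=115.0): basic=0.10, murky=0.32; AND[max(0, a+b−1)] → w = 0.00
R3 (z=135.0): ¬murky=1−0.32=0.68, acidic=0.85; AND[max(0, a+b−1)] → w = 0.53
Weighted average = (0.17·92.0 + 0.00·115.0 + 0.53·135.0) / (0.17 + 0.00 + 0.53)
  = 87.1900 / 0.7000 = 124.56

124.56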